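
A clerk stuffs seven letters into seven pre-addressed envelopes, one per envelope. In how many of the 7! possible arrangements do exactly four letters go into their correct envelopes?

Choose which 4 of the 7 are fixed: C(7,4) = 35.
The other 3 form a derangement: !3 = 2.
Total: 35 × 2 = 70.

70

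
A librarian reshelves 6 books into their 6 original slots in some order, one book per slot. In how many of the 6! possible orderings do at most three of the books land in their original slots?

704

Sum C(6,i)·!(6-i) for i = 0..3:
  i=0: C(6,0)·!6 = 1·265 = 265
  i=1: C(6,1)·!5 = 6·44 = 264
  i=2: C(6,2)·!4 = 15·9 = 135
  i=3: C(6,3)·!3 = 20·2 = 40
Total = 704.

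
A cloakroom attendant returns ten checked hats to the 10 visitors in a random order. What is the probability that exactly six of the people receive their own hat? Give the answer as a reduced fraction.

1/1920

Favorable outcomes: C(10,6)·!4 = 210·9 = 1890.
Total outcomes: 10! = 3628800.
Probability = 1890/3628800 = 1/1920.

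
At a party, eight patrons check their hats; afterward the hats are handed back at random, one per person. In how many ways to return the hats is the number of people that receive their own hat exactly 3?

2464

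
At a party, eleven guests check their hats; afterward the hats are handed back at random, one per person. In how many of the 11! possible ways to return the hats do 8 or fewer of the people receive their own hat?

39916744

# with exactly i fixed is C(11,i)·!(11-i); sum over i=0..8:
  i=0: C(11,0)·!11 = 1·14684570 = 14684570
  i=1: C(11,1)·!10 = 11·1334961 = 14684571
  i=2: C(11,2)·!9 = 55·133496 = 7342280
  i=3: C(11,3)·!8 = 165·14833 = 2447445
  i=4: C(11,4)·!7 = 330·1854 = 611820
  i=5: C(11,5)·!6 = 462·265 = 122430
  i=6: C(11,6)·!5 = 462·44 = 20328
  i=7: C(11,7)·!4 = 330·9 = 2970
  i=8: C(11,8)·!3 = 165·2 = 330
Total = 39916744.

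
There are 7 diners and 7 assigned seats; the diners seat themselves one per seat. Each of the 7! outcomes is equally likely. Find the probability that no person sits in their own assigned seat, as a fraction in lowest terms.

Favorable outcomes: !7 = 1854.
Total outcomes: 7! = 5040.
Probability = 1854/5040 = 103/280.

103/280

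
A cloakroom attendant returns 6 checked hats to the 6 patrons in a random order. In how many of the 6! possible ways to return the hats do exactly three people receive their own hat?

40

Choose which 3 of the 6 are fixed: C(6,3) = 20.
The other 3 form a derangement: !3 = 2.
Total: 20 × 2 = 40.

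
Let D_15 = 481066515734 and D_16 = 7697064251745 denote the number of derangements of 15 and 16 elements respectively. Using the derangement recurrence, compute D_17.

130850092279664

D_17 = (17-1)·(D_16 + D_15) = 16·(7697064251745 + 481066515734) = 16·8178130767479 = 130850092279664.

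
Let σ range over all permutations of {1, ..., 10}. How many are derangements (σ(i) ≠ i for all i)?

1334961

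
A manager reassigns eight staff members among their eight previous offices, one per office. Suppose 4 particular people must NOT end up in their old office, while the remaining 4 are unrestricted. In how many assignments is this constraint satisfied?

Let A_j be the event that the j-th constrained one is fixed. By inclusion-exclusion over the 4 events:
Σ_{j=0}^{4} (-1)^j C(4,j)(8-j)!
= C(4,0)·8! - C(4,1)·7! + C(4,2)·6! - C(4,3)·5! + C(4,4)·4!
= 40320 - 20160 + 4320 - 480 + 24
= 24024

24024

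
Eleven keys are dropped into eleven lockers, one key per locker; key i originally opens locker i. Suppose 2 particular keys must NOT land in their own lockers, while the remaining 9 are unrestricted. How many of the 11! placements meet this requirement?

33022080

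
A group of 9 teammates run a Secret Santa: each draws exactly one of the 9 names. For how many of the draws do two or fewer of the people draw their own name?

333737

Sum C(9,i)·!(9-i) for i = 0..2:
  i=0: C(9,0)·!9 = 1·133496 = 133496
  i=1: C(9,1)·!8 = 9·14833 = 133497
  i=2: C(9,2)·!7 = 36·1854 = 66744
Total = 333737.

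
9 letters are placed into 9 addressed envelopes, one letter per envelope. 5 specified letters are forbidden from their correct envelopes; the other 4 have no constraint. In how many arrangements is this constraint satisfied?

205056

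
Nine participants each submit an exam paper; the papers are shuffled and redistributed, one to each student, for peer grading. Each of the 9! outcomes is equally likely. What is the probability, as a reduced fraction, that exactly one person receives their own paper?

2119/5760

Favorable outcomes: C(9,1)·!8 = 9·14833 = 133497.
Total outcomes: 9! = 362880.
Probability = 133497/362880 = 2119/5760.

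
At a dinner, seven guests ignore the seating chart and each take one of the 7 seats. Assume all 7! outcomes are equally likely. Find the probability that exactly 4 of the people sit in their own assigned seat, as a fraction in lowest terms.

1/72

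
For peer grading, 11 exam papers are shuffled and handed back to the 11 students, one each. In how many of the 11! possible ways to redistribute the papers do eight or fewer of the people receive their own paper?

39916744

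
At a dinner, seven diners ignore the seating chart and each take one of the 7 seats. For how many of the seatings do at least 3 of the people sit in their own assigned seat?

407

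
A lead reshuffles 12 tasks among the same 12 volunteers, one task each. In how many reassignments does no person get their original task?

176214841

The number of derangements of 12 is !12 = Σ_{k=0}^{12} (-1)^k·12!/k!
= 12! - 12!/1! + 12!/2! - 12!/3! + 12!/4! - 12!/5! + 12!/6! - 12!/7! + 12!/8! - 12!/9! + 12!/10! - 12!/11! + 12!/12!
= 479001600 - 479001600 + 239500800 - 79833600 + 19958400 - 3991680 + 665280 - 95040 + 11880 - 1320 + 132 - 12 + 1
= 176214841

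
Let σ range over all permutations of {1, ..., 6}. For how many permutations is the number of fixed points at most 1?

529

# with exactly i fixed is C(6,i)·!(6-i); sum over i=0..1:
  i=0: C(6,0)·!6 = 1·265 = 265
  i=1: C(6,1)·!5 = 6·44 = 264
Total = 529.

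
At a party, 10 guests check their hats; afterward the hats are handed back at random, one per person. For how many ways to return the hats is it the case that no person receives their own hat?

1334961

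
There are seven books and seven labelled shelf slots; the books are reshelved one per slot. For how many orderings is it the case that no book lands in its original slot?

1854

By inclusion-exclusion, !7 = Σ (-1)^k · 7!/k! for k=0..7
= 7! - 7!/1! + 7!/2! - 7!/3! + 7!/4! - 7!/5! + 7!/6! - 7!/7!
= 5040 - 5040 + 2520 - 840 + 210 - 42 + 7 - 1
= 1854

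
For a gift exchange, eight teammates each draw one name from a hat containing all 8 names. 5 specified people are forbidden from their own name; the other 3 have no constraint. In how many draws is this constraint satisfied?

Inclusion-exclusion on the 5 forbidden self-matches:
Σ_{j=0}^{5} (-1)^j C(5,j)(8-j)!
= C(5,0)·8! - C(5,1)·7! + C(5,2)·6! - C(5,3)·5! + C(5,4)·4! - C(5,5)·3!
= 40320 - 25200 + 7200 - 1200 + 120 - 6
= 21234

21234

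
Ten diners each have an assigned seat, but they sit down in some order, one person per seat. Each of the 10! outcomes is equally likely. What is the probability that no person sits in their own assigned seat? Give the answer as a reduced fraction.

16481/44800

Favorable outcomes: !10 = 1334961.
Total outcomes: 10! = 3628800.
Probability = 1334961/3628800 = 16481/44800.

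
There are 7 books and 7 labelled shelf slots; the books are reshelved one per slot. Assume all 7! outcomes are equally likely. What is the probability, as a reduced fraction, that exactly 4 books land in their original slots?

Favorable outcomes: C(7,4)·!3 = 35·2 = 70.
Total outcomes: 7! = 5040.
Probability = 70/5040 = 1/72.

1/72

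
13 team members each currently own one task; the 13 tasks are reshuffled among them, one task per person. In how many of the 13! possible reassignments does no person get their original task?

Recurrence: !13 = 12·(!12 + !11).
!13 = 12·(176214841 + 14684570) = 12·190899411 = 2290792932

2290792932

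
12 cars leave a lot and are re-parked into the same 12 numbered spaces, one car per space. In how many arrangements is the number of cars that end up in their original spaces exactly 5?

1468368

Pick the 5 fixed positions: C(12,5) = 792 ways.
The remaining 7 must be deranged: !7 = 1854.
Total: 792 × 1854 = 1468368.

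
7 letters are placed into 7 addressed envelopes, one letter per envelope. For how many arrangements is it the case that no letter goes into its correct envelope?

Use !n = (n-1)(!(n-1) + !(n-2)).
!7 = 6·(265 + 44) = 6·309 = 1854

1854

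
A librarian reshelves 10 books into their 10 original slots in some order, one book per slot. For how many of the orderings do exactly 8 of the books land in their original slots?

Choose which 8 of the 10 are fixed: C(10,8) = 45.
The other 2 form a derangement: !2 = 1.
Total: 45 × 1 = 45.

45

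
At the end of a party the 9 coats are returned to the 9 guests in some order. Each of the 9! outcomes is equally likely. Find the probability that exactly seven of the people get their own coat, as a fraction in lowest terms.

1/10080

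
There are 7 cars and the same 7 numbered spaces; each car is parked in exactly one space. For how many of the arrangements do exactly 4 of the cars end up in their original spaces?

Pick the 4 fixed positions: C(7,4) = 35 ways.
The other 3 form a derangement: !3 = 2.
Total: 35 × 2 = 70.

70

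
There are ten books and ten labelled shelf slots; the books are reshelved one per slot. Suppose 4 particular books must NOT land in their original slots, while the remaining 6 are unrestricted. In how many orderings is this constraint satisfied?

2399760

Let A_j be the event that the j-th constrained one is fixed. By inclusion-exclusion over the 4 events:
Σ_{j=0}^{4} (-1)^j C(4,j)(10-j)!
= C(4,0)·10! - C(4,1)·9! + C(4,2)·8! - C(4,3)·7! + C(4,4)·6!
= 3628800 - 1451520 + 241920 - 20160 + 720
= 2399760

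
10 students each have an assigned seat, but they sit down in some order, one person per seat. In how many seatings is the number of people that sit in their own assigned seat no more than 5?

# with exactly i fixed is C(10,i)·!(10-i); sum over i=0..5:
  i=0: C(10,0)·!10 = 1·1334961 = 1334961
  i=1: C(10,1)·!9 = 10·133496 = 1334960
  i=2: C(10,2)·!8 = 45·14833 = 667485
  i=3: C(10,3)·!7 = 120·1854 = 222480
  i=4: C(10,4)·!6 = 210·265 = 55650
  i=5: C(10,5)·!5 = 252·44 = 11088
Total = 3626624.

3626624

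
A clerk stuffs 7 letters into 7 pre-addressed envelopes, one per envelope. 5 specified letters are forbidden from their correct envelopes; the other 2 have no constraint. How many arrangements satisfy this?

2428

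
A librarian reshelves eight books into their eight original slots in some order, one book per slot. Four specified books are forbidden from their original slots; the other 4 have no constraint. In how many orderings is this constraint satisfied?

24024

Let A_j be the event that the j-th constrained one is fixed. By inclusion-exclusion over the 4 events:
Σ_{j=0}^{4} (-1)^j C(4,j)(8-j)!
= C(4,0)·8! - C(4,1)·7! + C(4,2)·6! - C(4,3)·5! + C(4,4)·4!
= 40320 - 20160 + 4320 - 480 + 24
= 24024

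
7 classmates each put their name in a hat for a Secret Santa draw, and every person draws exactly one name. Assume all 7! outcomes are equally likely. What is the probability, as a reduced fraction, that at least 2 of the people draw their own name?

Favorable outcomes: Σ_{i≥2} C(7,i)·!(7-i) = 21·44 + 35·9 + 35·2 + 21·1 + 7·0 + 1·1 = 1331.
Total outcomes: 7! = 5040.
Probability = 1331/5040 = 1331/5040.

1331/5040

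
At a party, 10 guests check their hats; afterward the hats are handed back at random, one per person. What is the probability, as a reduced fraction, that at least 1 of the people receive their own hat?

28319/44800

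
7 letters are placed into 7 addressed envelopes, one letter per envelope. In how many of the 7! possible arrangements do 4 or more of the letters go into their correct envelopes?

92

Sum C(7,i)·!(7-i) for i = 4..7:
  i=4: C(7,4)·!3 = 35·2 = 70
  i=5: C(7,5)·!2 = 21·1 = 21
  i=6: C(7,6)·!1 = 7·0 = 0
  i=7: C(7,7)·!0 = 1·1 = 1
Total = 92.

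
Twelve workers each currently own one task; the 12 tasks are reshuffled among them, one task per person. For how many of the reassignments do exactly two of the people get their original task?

Pick the 2 fixed positions: C(12,2) = 66 ways.
The remaining 10 must be deranged: !10 = 1334961.
Total: 66 × 1334961 = 88107426.

88107426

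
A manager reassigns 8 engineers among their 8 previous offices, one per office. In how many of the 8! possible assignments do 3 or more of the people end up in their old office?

3235

Sum C(8,i)·!(8-i) for i = 3..8:
  i=3: C(8,3)·!5 = 56·44 = 2464
  i=4: C(8,4)·!4 = 70·9 = 630
  i=5: C(8,5)·!3 = 56·2 = 112
  i=6: C(8,6)·!2 = 28·1 = 28
  i=7: C(8,7)·!1 = 8·0 = 0
  i=8: C(8,8)·!0 = 1·1 = 1
Total = 3235.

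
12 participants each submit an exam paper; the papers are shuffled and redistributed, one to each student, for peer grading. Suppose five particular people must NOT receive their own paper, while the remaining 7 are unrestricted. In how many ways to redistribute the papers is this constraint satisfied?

312273360

Inclusion-exclusion on the 5 forbidden self-matches:
Σ_{j=0}^{5} (-1)^j C(5,j)(12-j)!
= C(5,0)·12! - C(5,1)·11! + C(5,2)·10! - C(5,3)·9! + C(5,4)·8! - C(5,5)·7!
= 479001600 - 199584000 + 36288000 - 3628800 + 201600 - 5040
= 312273360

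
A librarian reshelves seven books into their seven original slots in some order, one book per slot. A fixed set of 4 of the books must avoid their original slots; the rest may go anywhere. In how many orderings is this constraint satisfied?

2790

Let A_j be the event that the j-th constrained one is fixed. By inclusion-exclusion over the 4 events:
Σ_{j=0}^{4} (-1)^j C(4,j)(7-j)!
= C(4,0)·7! - C(4,1)·6! + C(4,2)·5! - C(4,3)·4! + C(4,4)·3!
= 5040 - 2880 + 720 - 96 + 6
= 2790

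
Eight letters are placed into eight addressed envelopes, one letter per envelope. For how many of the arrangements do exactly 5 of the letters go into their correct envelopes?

Choose which 5 of the 8 are fixed: C(8,5) = 56.
The other 3 form a derangement: !3 = 2.
Total: 56 × 2 = 112.

112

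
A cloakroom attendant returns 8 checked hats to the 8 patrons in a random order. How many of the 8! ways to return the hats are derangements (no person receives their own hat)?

14833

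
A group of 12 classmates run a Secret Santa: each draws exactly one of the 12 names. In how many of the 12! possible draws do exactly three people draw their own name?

29369120

Pick the 3 fixed positions: C(12,3) = 220 ways.
The other 9 form a derangement: !9 = 133496.
Total: 220 × 133496 = 29369120.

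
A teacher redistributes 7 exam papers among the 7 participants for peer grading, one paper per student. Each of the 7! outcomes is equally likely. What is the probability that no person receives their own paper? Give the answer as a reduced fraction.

103/280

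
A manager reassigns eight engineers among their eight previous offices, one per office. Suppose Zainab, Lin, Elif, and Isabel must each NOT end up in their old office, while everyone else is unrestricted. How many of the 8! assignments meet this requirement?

Inclusion-exclusion on the 4 forbidden self-matches:
Σ_{j=0}^{4} (-1)^j C(4,j)(8-j)!
= C(4,0)·8! - C(4,1)·7! + C(4,2)·6! - C(4,3)·5! + C(4,4)·4!
= 40320 - 20160 + 4320 - 480 + 24
= 24024

24024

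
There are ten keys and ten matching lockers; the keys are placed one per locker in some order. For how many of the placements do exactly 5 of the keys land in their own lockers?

Choose which 5 of the 10 are fixed: C(10,5) = 252.
The other 5 form a derangement: !5 = 44.
Total: 252 × 44 = 11088.

11088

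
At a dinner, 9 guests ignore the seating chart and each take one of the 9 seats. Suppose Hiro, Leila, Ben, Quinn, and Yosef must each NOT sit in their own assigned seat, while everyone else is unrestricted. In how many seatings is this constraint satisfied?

205056

Inclusion-exclusion on the 5 forbidden self-matches:
Σ_{j=0}^{5} (-1)^j C(5,j)(9-j)!
= C(5,0)·9! - C(5,1)·8! + C(5,2)·7! - C(5,3)·6! + C(5,4)·5! - C(5,5)·4!
= 362880 - 201600 + 50400 - 7200 + 600 - 24
= 205056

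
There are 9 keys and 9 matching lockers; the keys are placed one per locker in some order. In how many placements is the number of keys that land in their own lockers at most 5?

# with exactly i fixed is C(9,i)·!(9-i); sum over i=0..5:
  i=0: C(9,0)·!9 = 1·133496 = 133496
  i=1: C(9,1)·!8 = 9·14833 = 133497
  i=2: C(9,2)·!7 = 36·1854 = 66744
  i=3: C(9,3)·!6 = 84·265 = 22260
  i=4: C(9,4)·!5 = 126·44 = 5544
  i=5: C(9,5)·!4 = 126·9 = 1134
Total = 362675.

362675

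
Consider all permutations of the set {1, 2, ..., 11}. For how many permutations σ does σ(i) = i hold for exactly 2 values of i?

7342280

Pick the 2 fixed positions: C(11,2) = 55 ways.
The remaining 9 must be deranged: !9 = 133496.
Total: 55 × 133496 = 7342280.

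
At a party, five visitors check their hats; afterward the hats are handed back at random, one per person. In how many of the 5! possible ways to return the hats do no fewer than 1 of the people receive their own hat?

76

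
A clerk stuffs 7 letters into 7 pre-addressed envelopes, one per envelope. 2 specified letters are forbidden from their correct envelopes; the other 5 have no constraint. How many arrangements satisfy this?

3720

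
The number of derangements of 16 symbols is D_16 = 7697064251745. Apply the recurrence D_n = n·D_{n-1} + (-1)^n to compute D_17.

D_17 = 17·7697064251745 - 1 = 130850092279664.

130850092279664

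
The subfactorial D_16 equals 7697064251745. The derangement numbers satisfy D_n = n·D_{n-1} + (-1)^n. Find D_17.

130850092279664

D_17 = 17·7697064251745 - 1 = 130850092279664.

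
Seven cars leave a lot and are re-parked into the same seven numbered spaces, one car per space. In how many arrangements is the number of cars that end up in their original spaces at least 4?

Sum C(7,i)·!(7-i) for i = 4..7:
  i=4: C(7,4)·!3 = 35·2 = 70
  i=5: C(7,5)·!2 = 21·1 = 21
  i=6: C(7,6)·!1 = 7·0 = 0
  i=7: C(7,7)·!0 = 1·1 = 1
Total = 92.

92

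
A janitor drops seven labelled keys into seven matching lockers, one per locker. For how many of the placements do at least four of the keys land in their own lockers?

# with exactly i fixed is C(7,i)·!(7-i); sum over i=4..7:
  i=4: C(7,4)·!3 = 35·2 = 70
  i=5: C(7,5)·!2 = 21·1 = 21
  i=6: C(7,6)·!1 = 7·0 = 0
  i=7: C(7,7)·!0 = 1·1 = 1
Total = 92.

92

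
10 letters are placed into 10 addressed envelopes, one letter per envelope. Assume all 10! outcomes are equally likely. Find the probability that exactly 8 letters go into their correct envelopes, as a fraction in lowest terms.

1/80640

Favorable outcomes: C(10,8)·!2 = 45·1 = 45.
Total outcomes: 10! = 3628800.
Probability = 45/3628800 = 1/80640.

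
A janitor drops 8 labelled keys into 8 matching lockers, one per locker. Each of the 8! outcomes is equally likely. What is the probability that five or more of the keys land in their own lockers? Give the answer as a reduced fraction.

47/13440

Favorable outcomes: Σ_{i≥5} C(8,i)·!(8-i) = 56·2 + 28·1 + 8·0 + 1·1 = 141.
Total outcomes: 8! = 40320.
Probability = 141/40320 = 47/13440.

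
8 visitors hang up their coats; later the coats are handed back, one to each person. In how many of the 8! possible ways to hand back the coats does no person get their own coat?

Use !n = n·!(n-1) + (-1)^n.
!8 = 8·1854 + 1 = 14833

14833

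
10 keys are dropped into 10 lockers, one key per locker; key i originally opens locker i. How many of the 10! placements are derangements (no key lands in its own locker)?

1334961

Recurrence: !10 = 9·(!9 + !8).
!10 = 9·(133496 + 14833) = 9·148329 = 1334961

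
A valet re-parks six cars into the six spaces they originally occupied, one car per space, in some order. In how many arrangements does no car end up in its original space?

265

The number of derangements of 6 is !6 = Σ_{k=0}^{6} (-1)^k·6!/k!
= 6! - 6!/1! + 6!/2! - 6!/3! + 6!/4! - 6!/5! + 6!/6!
= 720 - 720 + 360 - 120 + 30 - 6 + 1
= 265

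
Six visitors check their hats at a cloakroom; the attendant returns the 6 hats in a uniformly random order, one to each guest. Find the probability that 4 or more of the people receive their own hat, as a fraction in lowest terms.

Favorable outcomes: Σ_{i≥4} C(6,i)·!(6-i) = 15·1 + 6·0 + 1·1 = 16.
Total outcomes: 6! = 720.
Probability = 16/720 = 1/45.

1/45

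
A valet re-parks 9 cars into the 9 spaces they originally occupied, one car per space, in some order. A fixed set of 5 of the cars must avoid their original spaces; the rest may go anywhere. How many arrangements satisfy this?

Let A_j be the event that the j-th constrained one is fixed. By inclusion-exclusion over the 5 events:
Σ_{j=0}^{5} (-1)^j C(5,j)(9-j)!
= C(5,0)·9! - C(5,1)·8! + C(5,2)·7! - C(5,3)·6! + C(5,4)·5! - C(5,5)·4!
= 362880 - 201600 + 50400 - 7200 + 600 - 24
= 205056

205056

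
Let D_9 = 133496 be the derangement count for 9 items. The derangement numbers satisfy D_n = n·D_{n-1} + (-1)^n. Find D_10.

1334961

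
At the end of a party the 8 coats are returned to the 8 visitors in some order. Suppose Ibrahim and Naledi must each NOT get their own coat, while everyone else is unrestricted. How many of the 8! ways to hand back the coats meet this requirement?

30960

Let A_j be the event that the j-th constrained one is fixed. By inclusion-exclusion over the 2 events:
Σ_{j=0}^{2} (-1)^j C(2,j)(8-j)!
= C(2,0)·8! - C(2,1)·7! + C(2,2)·6!
= 40320 - 10080 + 720
= 30960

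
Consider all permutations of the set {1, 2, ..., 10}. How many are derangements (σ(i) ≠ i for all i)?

1334961

Use !n = (n-1)(!(n-1) + !(n-2)).
!10 = 9·(133496 + 14833) = 9·148329 = 1334961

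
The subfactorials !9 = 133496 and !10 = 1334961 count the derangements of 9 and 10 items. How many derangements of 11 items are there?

!11 = (11-1)·(!10 + !9) = 10·(1334961 + 133496) = 10·1468457 = 14684570.

14684570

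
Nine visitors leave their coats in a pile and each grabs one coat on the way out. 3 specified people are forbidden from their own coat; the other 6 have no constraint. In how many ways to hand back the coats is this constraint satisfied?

256320

Let A_j be the event that the j-th constrained one is fixed. By inclusion-exclusion over the 3 events:
Σ_{j=0}^{3} (-1)^j C(3,j)(9-j)!
= C(3,0)·9! - C(3,1)·8! + C(3,2)·7! - C(3,3)·6!
= 362880 - 120960 + 15120 - 720
= 256320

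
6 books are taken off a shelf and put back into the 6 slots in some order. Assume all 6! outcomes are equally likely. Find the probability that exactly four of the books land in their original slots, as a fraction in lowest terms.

1/48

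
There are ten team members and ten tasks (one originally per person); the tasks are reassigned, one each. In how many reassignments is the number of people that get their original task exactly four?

Pick the 4 fixed positions: C(10,4) = 210 ways.
The other 6 form a derangement: !6 = 265.
Total: 210 × 265 = 55650.

55650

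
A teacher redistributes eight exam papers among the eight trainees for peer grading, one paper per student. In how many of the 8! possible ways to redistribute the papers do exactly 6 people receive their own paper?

28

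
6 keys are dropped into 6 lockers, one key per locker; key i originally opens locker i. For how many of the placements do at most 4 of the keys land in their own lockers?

# with exactly i fixed is C(6,i)·!(6-i); sum over i=0..4:
  i=0: C(6,0)·!6 = 1·265 = 265
  i=1: C(6,1)·!5 = 6·44 = 264
  i=2: C(6,2)·!4 = 15·9 = 135
  i=3: C(6,3)·!3 = 20·2 = 40
  i=4: C(6,4)·!2 = 15·1 = 15
Total = 719.

719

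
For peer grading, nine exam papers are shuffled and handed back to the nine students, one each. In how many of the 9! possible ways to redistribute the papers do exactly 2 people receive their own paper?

Pick the 2 fixed positions: C(9,2) = 36 ways.
The remaining 7 must be deranged: !7 = 1854.
Total: 36 × 1854 = 66744.

66744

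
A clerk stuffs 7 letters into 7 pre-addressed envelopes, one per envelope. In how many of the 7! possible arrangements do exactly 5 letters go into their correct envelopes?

21

Pick the 5 fixed positions: C(7,5) = 21 ways.
The remaining 2 must be deranged: !2 = 1.
Total: 21 × 1 = 21.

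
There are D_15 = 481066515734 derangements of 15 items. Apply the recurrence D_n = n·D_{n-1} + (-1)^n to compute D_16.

7697064251745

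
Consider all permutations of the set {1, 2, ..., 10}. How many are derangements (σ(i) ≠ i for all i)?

1334961

Recurrence: !10 = 10·!9 + (-1)^10.
!10 = 10·133496 + 1 = 1334961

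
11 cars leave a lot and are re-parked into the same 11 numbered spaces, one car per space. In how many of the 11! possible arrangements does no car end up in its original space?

By inclusion-exclusion, !11 = Σ (-1)^k · 11!/k! for k=0..11
= 11! - 11!/1! + 11!/2! - 11!/3! + 11!/4! - 11!/5! + 11!/6! - 11!/7! + 11!/8! - 11!/9! + 11!/10! - 11!/11!
= 39916800 - 39916800 + 19958400 - 6652800 + 1663200 - 332640 + 55440 - 7920 + 990 - 110 + 11 - 1
= 14684570

14684570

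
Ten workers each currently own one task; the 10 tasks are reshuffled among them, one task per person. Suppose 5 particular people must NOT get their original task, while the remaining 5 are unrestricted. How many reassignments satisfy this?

2170680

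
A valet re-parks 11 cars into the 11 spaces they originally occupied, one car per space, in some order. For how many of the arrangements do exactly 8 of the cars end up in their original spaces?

330

Pick the 8 fixed positions: C(11,8) = 165 ways.
The remaining 3 must be deranged: !3 = 2.
Total: 165 × 2 = 330.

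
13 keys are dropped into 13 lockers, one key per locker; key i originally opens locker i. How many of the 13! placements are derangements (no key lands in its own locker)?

The number of derangements of 13 is !13 = Σ_{k=0}^{13} (-1)^k·13!/k!
= 13! - 13!/1! + 13!/2! - 13!/3! + 13!/4! - 13!/5! + 13!/6! - 13!/7! + 13!/8! - 13!/9! + 13!/10! - 13!/11! + 13!/12! - 13!/13!
= 6227020800 - 6227020800 + 3113510400 - 1037836800 + 259459200 - 51891840 + 8648640 - 1235520 + 154440 - 17160 + 1716 - 156 + 13 - 1
= 2290792932

2290792932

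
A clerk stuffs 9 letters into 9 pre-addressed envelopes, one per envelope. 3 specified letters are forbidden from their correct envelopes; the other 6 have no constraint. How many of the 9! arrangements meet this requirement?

Inclusion-exclusion on the 3 forbidden self-matches:
Σ_{j=0}^{3} (-1)^j C(3,j)(9-j)!
= C(3,0)·9! - C(3,1)·8! + C(3,2)·7! - C(3,3)·6!
= 362880 - 120960 + 15120 - 720
= 256320

256320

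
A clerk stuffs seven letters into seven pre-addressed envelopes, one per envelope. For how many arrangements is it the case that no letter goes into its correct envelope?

1854

Recurrence: !7 = 6·(!6 + !5).
!7 = 6·(265 + 44) = 6·309 = 1854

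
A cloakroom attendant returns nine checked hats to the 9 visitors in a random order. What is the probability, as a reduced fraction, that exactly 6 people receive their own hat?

1/2160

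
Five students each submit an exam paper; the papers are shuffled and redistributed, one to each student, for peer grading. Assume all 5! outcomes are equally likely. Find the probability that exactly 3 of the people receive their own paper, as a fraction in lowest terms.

1/12

Favorable outcomes: C(5,3)·!2 = 10·1 = 10.
Total outcomes: 5! = 120.
Probability = 10/120 = 1/12.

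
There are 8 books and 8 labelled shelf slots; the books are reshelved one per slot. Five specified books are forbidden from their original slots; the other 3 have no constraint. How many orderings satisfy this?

Let A_j be the event that the j-th constrained one is fixed. By inclusion-exclusion over the 5 events:
Σ_{j=0}^{5} (-1)^j C(5,j)(8-j)!
= C(5,0)·8! - C(5,1)·7! + C(5,2)·6! - C(5,3)·5! + C(5,4)·4! - C(5,5)·3!
= 40320 - 25200 + 7200 - 1200 + 120 - 6
= 21234

21234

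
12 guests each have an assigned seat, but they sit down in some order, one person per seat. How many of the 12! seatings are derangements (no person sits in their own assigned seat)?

176214841

The number of derangements of 12 is !12 = Σ_{k=0}^{12} (-1)^k·12!/k!
= 12! - 12!/1! + 12!/2! - 12!/3! + 12!/4! - 12!/5! + 12!/6! - 12!/7! + 12!/8! - 12!/9! + 12!/10! - 12!/11! + 12!/12!
= 479001600 - 479001600 + 239500800 - 79833600 + 19958400 - 3991680 + 665280 - 95040 + 11880 - 1320 + 132 - 12 + 1
= 176214841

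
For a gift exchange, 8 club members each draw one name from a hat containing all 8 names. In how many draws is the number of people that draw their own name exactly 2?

7420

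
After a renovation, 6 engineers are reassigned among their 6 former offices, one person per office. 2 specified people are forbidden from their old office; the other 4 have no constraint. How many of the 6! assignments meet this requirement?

Inclusion-exclusion on the 2 forbidden self-matches:
Σ_{j=0}^{2} (-1)^j C(2,j)(6-j)!
= C(2,0)·6! - C(2,1)·5! + C(2,2)·4!
= 720 - 240 + 24
= 504

504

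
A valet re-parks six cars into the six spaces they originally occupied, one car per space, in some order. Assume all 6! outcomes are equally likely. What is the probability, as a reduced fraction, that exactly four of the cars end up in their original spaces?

1/48

Favorable outcomes: C(6,4)·!2 = 15·1 = 15.
Total outcomes: 6! = 720.
Probability = 15/720 = 1/48.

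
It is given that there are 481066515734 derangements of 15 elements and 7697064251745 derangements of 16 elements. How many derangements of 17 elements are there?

!17 = (17-1)·(!16 + !15) = 16·(7697064251745 + 481066515734) = 16·8178130767479 = 130850092279664.

130850092279664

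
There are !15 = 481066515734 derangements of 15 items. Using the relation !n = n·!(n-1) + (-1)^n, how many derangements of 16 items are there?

!16 = 16·481066515734 + 1 = 7697064251745.

7697064251745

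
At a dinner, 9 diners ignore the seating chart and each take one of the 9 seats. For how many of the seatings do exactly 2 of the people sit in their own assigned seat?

66744

Choose which 2 of the 9 are fixed: C(9,2) = 36.
The remaining 7 must be deranged: !7 = 1854.
Total: 36 × 1854 = 66744.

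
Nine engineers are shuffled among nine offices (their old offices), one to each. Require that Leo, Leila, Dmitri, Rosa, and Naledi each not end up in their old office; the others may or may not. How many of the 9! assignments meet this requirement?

205056

Let A_j be the event that the j-th constrained one is fixed. By inclusion-exclusion over the 5 events:
Σ_{j=0}^{5} (-1)^j C(5,j)(9-j)!
= C(5,0)·9! - C(5,1)·8! + C(5,2)·7! - C(5,3)·6! + C(5,4)·5! - C(5,5)·4!
= 362880 - 201600 + 50400 - 7200 + 600 - 24
= 205056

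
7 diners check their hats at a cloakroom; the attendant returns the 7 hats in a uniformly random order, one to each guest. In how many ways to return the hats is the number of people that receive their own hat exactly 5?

21

Pick the 5 fixed positions: C(7,5) = 21 ways.
The other 2 form a derangement: !2 = 1.
Total: 21 × 1 = 21.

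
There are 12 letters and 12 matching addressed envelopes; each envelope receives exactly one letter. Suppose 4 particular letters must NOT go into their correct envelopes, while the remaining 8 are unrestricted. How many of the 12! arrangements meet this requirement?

Inclusion-exclusion on the 4 forbidden self-matches:
Σ_{j=0}^{4} (-1)^j C(4,j)(12-j)!
= C(4,0)·12! - C(4,1)·11! + C(4,2)·10! - C(4,3)·9! + C(4,4)·8!
= 479001600 - 159667200 + 21772800 - 1451520 + 40320
= 339696000

339696000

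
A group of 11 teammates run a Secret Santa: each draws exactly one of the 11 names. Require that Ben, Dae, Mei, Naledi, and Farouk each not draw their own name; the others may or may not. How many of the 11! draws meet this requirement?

25022880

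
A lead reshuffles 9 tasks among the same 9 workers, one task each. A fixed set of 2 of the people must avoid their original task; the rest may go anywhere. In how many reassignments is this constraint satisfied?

Inclusion-exclusion on the 2 forbidden self-matches:
Σ_{j=0}^{2} (-1)^j C(2,j)(9-j)!
= C(2,0)·9! - C(2,1)·8! + C(2,2)·7!
= 362880 - 80640 + 5040
= 287280

287280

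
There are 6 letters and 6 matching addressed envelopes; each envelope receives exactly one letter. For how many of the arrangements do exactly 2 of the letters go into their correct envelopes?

135

Pick the 2 fixed positions: C(6,2) = 15 ways.
The remaining 4 must be deranged: !4 = 9.
Total: 15 × 9 = 135.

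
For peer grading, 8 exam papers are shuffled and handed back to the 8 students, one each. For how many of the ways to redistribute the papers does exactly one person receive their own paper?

14832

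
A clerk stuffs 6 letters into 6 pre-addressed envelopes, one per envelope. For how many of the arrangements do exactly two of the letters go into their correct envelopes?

135

Choose which 2 of the 6 are fixed: C(6,2) = 15.
The remaining 4 must be deranged: !4 = 9.
Total: 15 × 9 = 135.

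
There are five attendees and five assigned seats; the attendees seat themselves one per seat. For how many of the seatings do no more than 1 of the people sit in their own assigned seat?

89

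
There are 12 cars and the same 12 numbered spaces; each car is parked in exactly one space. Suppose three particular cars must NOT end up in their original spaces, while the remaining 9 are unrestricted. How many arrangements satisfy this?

369774720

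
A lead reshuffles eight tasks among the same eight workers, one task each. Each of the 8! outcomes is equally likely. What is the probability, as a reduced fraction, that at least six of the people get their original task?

29/40320

Favorable outcomes: Σ_{i≥6} C(8,i)·!(8-i) = 28·1 + 8·0 + 1·1 = 29.
Total outcomes: 8! = 40320.
Probability = 29/40320 = 29/40320.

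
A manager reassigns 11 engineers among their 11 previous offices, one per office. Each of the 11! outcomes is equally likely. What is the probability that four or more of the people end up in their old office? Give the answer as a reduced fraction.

Favorable outcomes: Σ_{i≥4} C(11,i)·!(11-i) = 330·1854 + 462·265 + 462·44 + 330·9 + 165·2 + 55·1 + 11·0 + 1·1 = 757934.
Total outcomes: 11! = 39916800.
Probability = 757934/39916800 = 378967/19958400.

378967/19958400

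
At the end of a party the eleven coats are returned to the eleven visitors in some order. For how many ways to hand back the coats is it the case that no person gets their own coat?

14684570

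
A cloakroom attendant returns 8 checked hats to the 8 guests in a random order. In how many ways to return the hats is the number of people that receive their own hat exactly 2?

Choose which 2 of the 8 are fixed: C(8,2) = 28.
The other 6 form a derangement: !6 = 265.
Total: 28 × 265 = 7420.

7420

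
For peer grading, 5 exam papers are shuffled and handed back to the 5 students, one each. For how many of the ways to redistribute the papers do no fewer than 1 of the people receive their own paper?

76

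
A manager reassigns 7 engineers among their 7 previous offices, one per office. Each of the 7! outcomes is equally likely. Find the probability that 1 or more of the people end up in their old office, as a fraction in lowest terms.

177/280

Favorable outcomes: Σ_{i≥1} C(7,i)·!(7-i) = 7·265 + 21·44 + 35·9 + 35·2 + 21·1 + 7·0 + 1·1 = 3186.
Total outcomes: 7! = 5040.
Probability = 3186/5040 = 177/280.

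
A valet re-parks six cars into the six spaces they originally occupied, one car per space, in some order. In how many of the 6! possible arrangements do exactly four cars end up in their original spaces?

15

Choose which 4 of the 6 are fixed: C(6,4) = 15.
The remaining 2 must be deranged: !2 = 1.
Total: 15 × 1 = 15.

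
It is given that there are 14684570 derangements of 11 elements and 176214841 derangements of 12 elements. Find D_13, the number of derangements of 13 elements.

2290792932

D_13 = (13-1)·(D_12 + D_11) = 12·(176214841 + 14684570) = 12·190899411 = 2290792932.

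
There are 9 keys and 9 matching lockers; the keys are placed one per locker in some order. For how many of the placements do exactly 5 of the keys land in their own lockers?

Choose which 5 of the 9 are fixed: C(9,5) = 126.
The other 4 form a derangement: !4 = 9.
Total: 126 × 9 = 1134.

1134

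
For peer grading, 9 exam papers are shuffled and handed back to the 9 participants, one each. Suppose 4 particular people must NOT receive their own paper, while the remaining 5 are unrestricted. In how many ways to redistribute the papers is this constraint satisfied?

229080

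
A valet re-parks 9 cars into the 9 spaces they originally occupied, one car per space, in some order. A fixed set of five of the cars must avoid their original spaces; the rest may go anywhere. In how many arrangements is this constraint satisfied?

205056

Inclusion-exclusion on the 5 forbidden self-matches:
Σ_{j=0}^{5} (-1)^j C(5,j)(9-j)!
= C(5,0)·9! - C(5,1)·8! + C(5,2)·7! - C(5,3)·6! + C(5,4)·5! - C(5,5)·4!
= 362880 - 201600 + 50400 - 7200 + 600 - 24
= 205056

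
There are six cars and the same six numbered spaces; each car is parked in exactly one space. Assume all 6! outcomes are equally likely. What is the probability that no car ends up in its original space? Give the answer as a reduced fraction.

53/144

Favorable outcomes: !6 = 265.
Total outcomes: 6! = 720.
Probability = 265/720 = 53/144.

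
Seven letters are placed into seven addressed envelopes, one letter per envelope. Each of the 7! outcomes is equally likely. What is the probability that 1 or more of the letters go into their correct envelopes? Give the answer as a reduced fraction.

177/280

Favorable outcomes: Σ_{i≥1} C(7,i)·!(7-i) = 7·265 + 21·44 + 35·9 + 35·2 + 21·1 + 7·0 + 1·1 = 3186.
Total outcomes: 7! = 5040.
Probability = 3186/5040 = 177/280.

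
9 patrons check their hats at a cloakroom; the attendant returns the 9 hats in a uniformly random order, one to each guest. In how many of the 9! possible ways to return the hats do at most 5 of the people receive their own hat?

362675

# with exactly i fixed is C(9,i)·!(9-i); sum over i=0..5:
  i=0: C(9,0)·!9 = 1·133496 = 133496
  i=1: C(9,1)·!8 = 9·14833 = 133497
  i=2: C(9,2)·!7 = 36·1854 = 66744
  i=3: C(9,3)·!6 = 84·265 = 22260
  i=4: C(9,4)·!5 = 126·44 = 5544
  i=5: C(9,5)·!4 = 126·9 = 1134
Total = 362675.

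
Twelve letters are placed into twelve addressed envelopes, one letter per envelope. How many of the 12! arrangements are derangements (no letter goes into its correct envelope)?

176214841

By inclusion-exclusion, !12 = Σ (-1)^k · 12!/k! for k=0..12
= 12! - 12!/1! + 12!/2! - 12!/3! + 12!/4! - 12!/5! + 12!/6! - 12!/7! + 12!/8! - 12!/9! + 12!/10! - 12!/11! + 12!/12!
= 479001600 - 479001600 + 239500800 - 79833600 + 19958400 - 3991680 + 665280 - 95040 + 11880 - 1320 + 132 - 12 + 1
= 176214841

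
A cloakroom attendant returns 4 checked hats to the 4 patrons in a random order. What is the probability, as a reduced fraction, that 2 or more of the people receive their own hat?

Favorable outcomes: Σ_{i≥2} C(4,i)·!(4-i) = 6·1 + 4·0 + 1·1 = 7.
Total outcomes: 4! = 24.
Probability = 7/24 = 7/24.

7/24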